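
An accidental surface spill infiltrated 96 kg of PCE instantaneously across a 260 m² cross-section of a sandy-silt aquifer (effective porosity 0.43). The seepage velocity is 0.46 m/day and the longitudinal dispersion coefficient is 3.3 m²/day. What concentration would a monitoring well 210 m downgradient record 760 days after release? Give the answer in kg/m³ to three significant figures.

For an instantaneous plane source, C(x,t) = M/(n_e·A·√(4πDt)) · exp(−(x−vt)²/(4Dt)), with n_e·A the pore (flow) area.
Plume center vt = 0.46 × 760 = 349.6 m, so the well at 210 m is 139.6 m upgradient of the peak.
√(4πDt) = 177.5 m, giving peak height M/(n_e·A·√(4πDt)) = 96/(0.43 × 260 × 177.5) = 0.004838 kg/m³.
(x−vt)²/(4Dt) = (-139.6)²/(4 × 3.3 × 760) = 1.943; exp(−1.943) = 0.1433.
C = 0.004838 × 0.1433 = 0.000693 kg/m³.

0.000693 kg/m³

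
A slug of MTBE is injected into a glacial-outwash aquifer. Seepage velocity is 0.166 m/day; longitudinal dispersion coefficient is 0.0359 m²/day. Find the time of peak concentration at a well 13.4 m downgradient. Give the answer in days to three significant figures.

79.4 days

For the 1D instantaneous-source solution, setting ∂C/∂t = 0 at fixed x gives v²t² + 2Dt − x² = 0, so t = (√(D² + v²x²) − D)/v².
√(D² + v²x²) = √(0.0359² + 0.166² × 13.4²) = 2.225; v² = 0.027556.
t = (2.225 − 0.0359)/0.027556 = 79.4 days (vs. the pure-advection estimate x/v = 80.7 d).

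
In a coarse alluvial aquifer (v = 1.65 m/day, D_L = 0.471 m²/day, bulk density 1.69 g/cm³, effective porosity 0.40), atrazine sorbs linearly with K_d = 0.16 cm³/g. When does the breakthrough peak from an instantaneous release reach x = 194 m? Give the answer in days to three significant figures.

197 days

Retardation factor R = 1 + ρ_b·K_d/n = 1 + 1.69 × 0.16/0.40 = 1.676.
Sorption retards both mechanisms: v_R = v/R = 0.9845 m/day, D_R = D/R = 0.2810 m²/day.
Peak time from v_R²t² + 2D_R t − x² = 0: t = (√(D_R² + v_R²x²) − D_R)/v_R².
√(D_R² + v_R²x²) = √(0.2810² + 0.9845² × 194²) = 191.0; v_R² = 0.9692.
t = (191.0 − 0.2810)/0.9692 = 197 days.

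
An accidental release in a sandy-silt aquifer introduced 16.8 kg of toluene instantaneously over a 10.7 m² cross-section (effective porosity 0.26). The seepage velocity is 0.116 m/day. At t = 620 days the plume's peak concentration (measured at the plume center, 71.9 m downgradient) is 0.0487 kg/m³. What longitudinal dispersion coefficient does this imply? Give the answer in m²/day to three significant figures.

At the plume center C_max = M/(n_e·A·√(4πDt)), so D = M²/(4πt·(n_e·A·C_max)²).
n_e·A·C_max = 0.26 × 10.7 × 0.0487 = 0.1355 kg/m.
D = 16.8²/(4π × 620 × 0.1355²) = 1.97 m²/day.

1.97 m²/day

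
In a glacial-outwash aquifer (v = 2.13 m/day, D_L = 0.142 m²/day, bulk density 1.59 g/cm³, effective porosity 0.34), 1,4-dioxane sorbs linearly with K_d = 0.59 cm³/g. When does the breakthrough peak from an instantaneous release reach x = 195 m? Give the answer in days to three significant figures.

Retardation factor R = 1 + ρ_b·K_d/n = 1 + 1.59 × 0.59/0.34 = 3.759.
Sorption retards both mechanisms: v_R = v/R = 0.5666 m/day, D_R = D/R = 0.03778 m²/day.
Peak time from v_R²t² + 2D_R t − x² = 0: t = (√(D_R² + v_R²x²) − D_R)/v_R².
√(D_R² + v_R²x²) = √(0.03778² + 0.5666² × 195²) = 110.5; v_R² = 0.3210.
t = (110.5 − 0.03778)/0.3210 = 344 days.

344 days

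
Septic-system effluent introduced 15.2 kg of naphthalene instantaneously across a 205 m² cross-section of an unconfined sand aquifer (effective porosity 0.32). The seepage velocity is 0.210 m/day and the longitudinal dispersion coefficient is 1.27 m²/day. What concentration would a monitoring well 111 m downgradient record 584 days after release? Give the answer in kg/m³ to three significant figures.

0.00229 kg/m³

For an instantaneous plane source, C(x,t) = M/(n_e·A·√(4πDt)) · exp(−(x−vt)²/(4Dt)), with n_e·A the pore (flow) area.
Plume center vt = 0.210 × 584 = 122.64 m, so the well at 111 m is 11.64 m upgradient of the peak.
√(4πDt) = 96.54 m, giving peak height M/(n_e·A·√(4πDt)) = 15.2/(0.32 × 205 × 96.54) = 0.002400 kg/m³.
(x−vt)²/(4Dt) = (-11.64)²/(4 × 1.27 × 584) = 0.04567; exp(−0.04567) = 0.9554.
C = 0.002400 × 0.9554 = 0.00229 kg/m³.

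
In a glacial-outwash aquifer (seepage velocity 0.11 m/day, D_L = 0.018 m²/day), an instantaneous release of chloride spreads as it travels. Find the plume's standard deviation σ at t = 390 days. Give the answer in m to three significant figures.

Dispersive spreading gives a Gaussian with σ² = 2Dt; advection only shifts the center.
σ = √(2 × 0.018 × 390) = 3.75 m.

3.75 m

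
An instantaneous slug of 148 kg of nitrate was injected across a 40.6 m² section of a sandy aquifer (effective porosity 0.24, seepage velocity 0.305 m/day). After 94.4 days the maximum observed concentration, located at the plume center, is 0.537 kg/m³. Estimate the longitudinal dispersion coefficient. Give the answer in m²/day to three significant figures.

0.674 m²/day

At the plume center C_max = M/(n_e·A·√(4πDt)), so D = M²/(4πt·(n_e·A·C_max)²).
n_e·A·C_max = 0.24 × 40.6 × 0.537 = 5.233 kg/m.
D = 148²/(4π × 94.4 × 5.233²) = 0.674 m²/day.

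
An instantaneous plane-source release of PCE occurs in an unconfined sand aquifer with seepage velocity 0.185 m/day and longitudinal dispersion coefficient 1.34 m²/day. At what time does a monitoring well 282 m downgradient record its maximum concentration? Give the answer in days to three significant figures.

For the 1D instantaneous-source solution, setting ∂C/∂t = 0 at fixed x gives v²t² + 2Dt − x² = 0, so t = (√(D² + v²x²) − D)/v².
√(D² + v²x²) = √(1.34² + 0.185² × 282²) = 52.19; v² = 0.034225.
t = (52.19 − 1.34)/0.034225 = 1490 days (vs. the pure-advection estimate x/v = 1520 d).

1490 days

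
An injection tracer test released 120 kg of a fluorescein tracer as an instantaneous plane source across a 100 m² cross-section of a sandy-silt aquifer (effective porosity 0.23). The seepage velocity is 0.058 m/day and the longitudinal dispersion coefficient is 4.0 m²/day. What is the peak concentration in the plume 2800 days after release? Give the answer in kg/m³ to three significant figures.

0.0139 kg/m³

The peak of an instantaneous 1D plume sits at x = vt; there the Gaussian factor is 1 and C_max = M/(n_e·A·√(4πDt)), where n_e·A is the pore area the mass is dissolved in.
√(4πDt) = √(4π × 4.0 × 2800) = 375.2 m, so C_max = 120/(0.23 × 100 × 375.2) = 0.0139 kg/m³.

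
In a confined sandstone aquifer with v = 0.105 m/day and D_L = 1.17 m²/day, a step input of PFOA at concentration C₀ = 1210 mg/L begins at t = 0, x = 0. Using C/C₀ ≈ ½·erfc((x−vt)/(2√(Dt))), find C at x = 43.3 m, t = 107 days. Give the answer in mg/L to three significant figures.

For a continuous step input, C/C₀ ≈ ½·erfc((x−vt)/(2√(Dt))).
vt = 0.105 × 107 = 11.235 m and 2√(Dt) = 2√(1.17 × 107) = 22.38 m.
Argument (x−vt)/(2√(Dt)) = (43.3 − 11.235)/22.38 = 1.433; ½·erfc(1.433) = 0.02135.
C = 1210 × 0.02135 = 25.8 mg/L.

25.8 mg/L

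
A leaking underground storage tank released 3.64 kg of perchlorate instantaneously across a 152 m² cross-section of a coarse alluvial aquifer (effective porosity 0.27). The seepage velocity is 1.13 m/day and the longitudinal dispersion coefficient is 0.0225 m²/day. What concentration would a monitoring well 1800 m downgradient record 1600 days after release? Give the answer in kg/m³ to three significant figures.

For an instantaneous plane source, C(x,t) = M/(n_e·A·√(4πDt)) · exp(−(x−vt)²/(4Dt)), with n_e·A the pore (flow) area.
Plume center vt = 1.13 × 1600 = 1808 m, so the well at 1800 m is 8 m upgradient of the peak.
√(4πDt) = 21.27 m, giving peak height M/(n_e·A·√(4πDt)) = 3.64/(0.27 × 152 × 21.27) = 0.004170 kg/m³.
(x−vt)²/(4Dt) = (-8)²/(4 × 0.0225 × 1600) = 0.4444; exp(−0.4444) = 0.6412.
C = 0.004170 × 0.6412 = 0.00267 kg/m³.

0.00267 kg/m³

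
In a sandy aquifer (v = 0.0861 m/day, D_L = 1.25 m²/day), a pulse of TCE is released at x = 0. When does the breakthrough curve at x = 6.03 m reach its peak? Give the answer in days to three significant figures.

For the 1D instantaneous-source solution, setting ∂C/∂t = 0 at fixed x gives v²t² + 2Dt − x² = 0, so t = (√(D² + v²x²) − D)/v².
√(D² + v²x²) = √(1.25² + 0.0861² × 6.03²) = 1.354; v² = 0.00741321.
t = (1.354 − 1.25)/0.00741321 = 14.0 days (vs. the pure-advection estimate x/v = 70.0 d).

14.0 days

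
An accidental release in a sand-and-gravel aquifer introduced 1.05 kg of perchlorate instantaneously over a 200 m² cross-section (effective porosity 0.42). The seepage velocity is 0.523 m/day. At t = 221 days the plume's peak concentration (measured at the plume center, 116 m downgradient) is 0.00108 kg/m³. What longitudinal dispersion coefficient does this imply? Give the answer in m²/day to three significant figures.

0.0482 m²/day

At the plume center C_max = M/(n_e·A·√(4πDt)), so D = M²/(4πt·(n_e·A·C_max)²).
n_e·A·C_max = 0.42 × 200 × 0.00108 = 0.09072 kg/m.
D = 1.05²/(4π × 221 × 0.09072²) = 0.0482 m²/day.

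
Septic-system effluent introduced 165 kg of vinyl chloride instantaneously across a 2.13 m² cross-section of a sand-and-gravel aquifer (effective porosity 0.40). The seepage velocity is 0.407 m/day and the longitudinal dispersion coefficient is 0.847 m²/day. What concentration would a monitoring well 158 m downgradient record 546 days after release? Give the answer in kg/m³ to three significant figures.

0.273 kg/m³

For an instantaneous plane source, C(x,t) = M/(n_e·A·√(4πDt)) · exp(−(x−vt)²/(4Dt)), with n_e·A the pore (flow) area.
Plume center vt = 0.407 × 546 = 222.222 m, so the well at 158 m is 64.222 m upgradient of the peak.
√(4πDt) = 76.23 m, giving peak height M/(n_e·A·√(4πDt)) = 165/(0.40 × 2.13 × 76.23) = 2.540 kg/m³.
(x−vt)²/(4Dt) = (-64.222)²/(4 × 0.847 × 546) = 2.230; exp(−2.230) = 0.1075.
C = 2.540 × 0.1075 = 0.273 kg/m³.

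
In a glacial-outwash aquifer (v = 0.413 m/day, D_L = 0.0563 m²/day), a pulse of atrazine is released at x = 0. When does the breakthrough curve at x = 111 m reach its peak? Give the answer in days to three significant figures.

For the 1D instantaneous-source solution, setting ∂C/∂t = 0 at fixed x gives v²t² + 2Dt − x² = 0, so t = (√(D² + v²x²) − D)/v².
√(D² + v²x²) = √(0.0563² + 0.413² × 111²) = 45.84; v² = 0.170569.
t = (45.84 − 0.0563)/0.170569 = 268 days (vs. the pure-advection estimate x/v = 269 d).

268 days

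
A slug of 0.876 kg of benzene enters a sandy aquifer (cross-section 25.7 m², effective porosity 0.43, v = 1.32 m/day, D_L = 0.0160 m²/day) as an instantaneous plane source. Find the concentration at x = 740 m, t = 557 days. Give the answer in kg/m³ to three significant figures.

For an instantaneous plane source, C(x,t) = M/(n_e·A·√(4πDt)) · exp(−(x−vt)²/(4Dt)), with n_e·A the pore (flow) area.
Plume center vt = 1.32 × 557 = 735.24 m, so the well at 740 m is 4.76 m downgradient of the peak.
√(4πDt) = 10.58 m, giving peak height M/(n_e·A·√(4πDt)) = 0.876/(0.43 × 25.7 × 10.58) = 0.007492 kg/m³.
(x−vt)²/(4Dt) = (4.76)²/(4 × 0.0160 × 557) = 0.6356; exp(−0.6356) = 0.5296.
C = 0.007492 × 0.5296 = 0.00397 kg/m³.

0.00397 kg/m³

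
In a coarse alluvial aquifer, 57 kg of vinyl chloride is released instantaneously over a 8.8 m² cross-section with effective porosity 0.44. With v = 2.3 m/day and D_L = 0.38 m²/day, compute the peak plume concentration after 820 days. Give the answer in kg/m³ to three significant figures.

0.235 kg/m³

The peak of an instantaneous 1D plume sits at x = vt; there the Gaussian factor is 1 and C_max = M/(n_e·A·√(4πDt)), where n_e·A is the pore area the mass is dissolved in.
√(4πDt) = √(4π × 0.38 × 820) = 62.58 m, so C_max = 57/(0.44 × 8.8 × 62.58) = 0.235 kg/m³.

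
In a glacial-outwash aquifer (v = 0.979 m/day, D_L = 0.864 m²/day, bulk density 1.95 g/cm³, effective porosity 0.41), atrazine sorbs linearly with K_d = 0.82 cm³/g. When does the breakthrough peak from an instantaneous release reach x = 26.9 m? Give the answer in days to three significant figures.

Retardation factor R = 1 + ρ_b·K_d/n = 1 + 1.95 × 0.82/0.41 = 4.900.
Sorption retards both mechanisms: v_R = v/R = 0.1998 m/day, D_R = D/R = 0.1763 m²/day.
Peak time from v_R²t² + 2D_R t − x² = 0: t = (√(D_R² + v_R²x²) − D_R)/v_R².
√(D_R² + v_R²x²) = √(0.1763² + 0.1998² × 26.9²) = 5.378; v_R² = 0.03992.
t = (5.378 − 0.1763)/0.03992 = 130 days.

130 days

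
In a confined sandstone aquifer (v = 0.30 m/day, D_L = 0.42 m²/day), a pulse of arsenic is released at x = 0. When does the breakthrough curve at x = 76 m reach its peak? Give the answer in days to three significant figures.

249 days

For the 1D instantaneous-source solution, setting ∂C/∂t = 0 at fixed x gives v²t² + 2Dt − x² = 0, so t = (√(D² + v²x²) − D)/v².
√(D² + v²x²) = √(0.42² + 0.30² × 76²) = 22.80; v² = 0.09.
t = (22.80 − 0.42)/0.09 = 249 days (vs. the pure-advection estimate x/v = 253 d).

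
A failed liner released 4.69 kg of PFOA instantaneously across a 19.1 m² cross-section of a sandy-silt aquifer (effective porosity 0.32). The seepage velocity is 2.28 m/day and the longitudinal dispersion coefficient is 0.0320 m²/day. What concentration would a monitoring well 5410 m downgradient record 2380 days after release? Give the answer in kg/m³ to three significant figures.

For an instantaneous plane source, C(x,t) = M/(n_e·A·√(4πDt)) · exp(−(x−vt)²/(4Dt)), with n_e·A the pore (flow) area.
Plume center vt = 2.28 × 2380 = 5426.4 m, so the well at 5410 m is 16.4 m upgradient of the peak.
√(4πDt) = 30.94 m, giving peak height M/(n_e·A·√(4πDt)) = 4.69/(0.32 × 19.1 × 30.94) = 0.02480 kg/m³.
(x−vt)²/(4Dt) = (-16.4)²/(4 × 0.0320 × 2380) = 0.8829; exp(−0.8829) = 0.4136.
C = 0.02480 × 0.4136 = 0.0103 kg/m³.

0.0103 kg/m³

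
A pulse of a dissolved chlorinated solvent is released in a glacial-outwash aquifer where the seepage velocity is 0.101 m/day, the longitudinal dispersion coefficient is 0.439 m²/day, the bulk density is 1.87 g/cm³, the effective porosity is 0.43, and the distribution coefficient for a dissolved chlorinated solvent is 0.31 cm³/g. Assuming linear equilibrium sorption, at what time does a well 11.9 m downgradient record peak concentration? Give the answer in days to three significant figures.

193 days

Retardation factor R = 1 + ρ_b·K_d/n = 1 + 1.87 × 0.31/0.43 = 2.348.
Sorption retards both mechanisms: v_R = v/R = 0.04302 m/day, D_R = D/R = 0.1870 m²/day.
Peak time from v_R²t² + 2D_R t − x² = 0: t = (√(D_R² + v_R²x²) − D_R)/v_R².
√(D_R² + v_R²x²) = √(0.1870² + 0.04302² × 11.9²) = 0.5450; v_R² = 0.001851.
t = (0.5450 − 0.1870)/0.001851 = 193 days.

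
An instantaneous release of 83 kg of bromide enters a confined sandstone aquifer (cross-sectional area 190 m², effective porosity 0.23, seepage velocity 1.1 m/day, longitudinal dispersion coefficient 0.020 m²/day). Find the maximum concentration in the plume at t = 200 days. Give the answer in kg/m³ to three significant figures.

The peak of an instantaneous 1D plume sits at x = vt; there the Gaussian factor is 1 and C_max = M/(n_e·A·√(4πDt)), where n_e·A is the pore area the mass is dissolved in.
√(4πDt) = √(4π × 0.020 × 200) = 7.090 m, so C_max = 83/(0.23 × 190 × 7.090) = 0.268 kg/m³.

0.268 kg/m³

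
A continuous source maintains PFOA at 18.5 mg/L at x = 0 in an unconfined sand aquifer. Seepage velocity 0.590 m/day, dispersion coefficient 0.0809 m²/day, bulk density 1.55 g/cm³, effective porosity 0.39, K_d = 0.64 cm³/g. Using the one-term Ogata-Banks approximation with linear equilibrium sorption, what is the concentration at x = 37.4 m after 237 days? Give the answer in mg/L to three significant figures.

Retardation factor R = 1 + ρ_b·K_d/n = 1 + 1.55 × 0.64/0.39 = 3.544.
Sorption retards both mechanisms: v_R = v/R = 0.1665 m/day, D_R = D/R = 0.02283 m²/day.
v_R·t = 0.1665 × 237 = 39.4605 m; 2√(D_R t) = 4.652 m; argument = (37.4 − 39.4605)/4.652 = -0.4429.
C = C₀ × ½·erfc(-0.4429) = 18.5 × 0.7345 = 13.6 mg/L.

13.6 mg/L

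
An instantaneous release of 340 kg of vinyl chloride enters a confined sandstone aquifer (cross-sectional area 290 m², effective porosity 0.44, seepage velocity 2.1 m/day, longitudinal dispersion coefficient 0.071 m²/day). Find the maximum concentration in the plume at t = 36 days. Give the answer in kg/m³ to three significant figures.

The peak of an instantaneous 1D plume sits at x = vt; there the Gaussian factor is 1 and C_max = M/(n_e·A·√(4πDt)), where n_e·A is the pore area the mass is dissolved in.
√(4πDt) = √(4π × 0.071 × 36) = 5.667 m, so C_max = 340/(0.44 × 290 × 5.667) = 0.470 kg/m³.

0.470 kg/m³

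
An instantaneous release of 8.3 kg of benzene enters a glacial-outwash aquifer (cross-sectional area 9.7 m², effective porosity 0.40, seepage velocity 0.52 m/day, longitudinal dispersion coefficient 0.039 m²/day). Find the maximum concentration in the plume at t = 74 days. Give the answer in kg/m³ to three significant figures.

The peak of an instantaneous 1D plume sits at x = vt; there the Gaussian factor is 1 and C_max = M/(n_e·A·√(4πDt)), where n_e·A is the pore area the mass is dissolved in.
√(4πDt) = √(4π × 0.039 × 74) = 6.022 m, so C_max = 8.3/(0.40 × 9.7 × 6.022) = 0.355 kg/m³.

0.355 kg/m³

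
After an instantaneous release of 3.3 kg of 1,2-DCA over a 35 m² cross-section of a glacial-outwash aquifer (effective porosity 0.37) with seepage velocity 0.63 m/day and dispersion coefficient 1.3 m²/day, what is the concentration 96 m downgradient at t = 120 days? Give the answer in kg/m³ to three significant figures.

For an instantaneous plane source, C(x,t) = M/(n_e·A·√(4πDt)) · exp(−(x−vt)²/(4Dt)), with n_e·A the pore (flow) area.
Plume center vt = 0.63 × 120 = 75.6 m, so the well at 96 m is 20.4 m downgradient of the peak.
√(4πDt) = 44.28 m, giving peak height M/(n_e·A·√(4πDt)) = 3.3/(0.37 × 35 × 44.28) = 0.005755 kg/m³.
(x−vt)²/(4Dt) = (20.4)²/(4 × 1.3 × 120) = 0.6669; exp(−0.6669) = 0.5133.
C = 0.005755 × 0.5133 = 0.00295 kg/m³.

0.00295 kg/m³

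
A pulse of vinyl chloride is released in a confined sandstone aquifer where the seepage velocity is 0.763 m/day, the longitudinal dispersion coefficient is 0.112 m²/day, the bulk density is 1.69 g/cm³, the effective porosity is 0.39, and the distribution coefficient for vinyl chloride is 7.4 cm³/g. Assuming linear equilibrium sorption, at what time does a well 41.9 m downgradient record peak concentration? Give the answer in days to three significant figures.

1810 days

Retardation factor R = 1 + ρ_b·K_d/n = 1 + 1.69 × 7.4/0.39 = 33.07.
Sorption retards both mechanisms: v_R = v/R = 0.02307 m/day, D_R = D/R = 0.003387 m²/day.
Peak time from v_R²t² + 2D_R t − x² = 0: t = (√(D_R² + v_R²x²) − D_R)/v_R².
√(D_R² + v_R²x²) = √(0.003387² + 0.02307² × 41.9²) = 0.9666; v_R² = 0.0005322.
t = (0.9666 − 0.003387)/0.0005322 = 1810 days.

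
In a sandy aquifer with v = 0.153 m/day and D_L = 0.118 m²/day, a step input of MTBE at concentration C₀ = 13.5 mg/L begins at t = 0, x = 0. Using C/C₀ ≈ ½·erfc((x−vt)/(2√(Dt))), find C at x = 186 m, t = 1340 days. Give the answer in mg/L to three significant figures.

For a continuous step input, C/C₀ ≈ ½·erfc((x−vt)/(2√(Dt))).
vt = 0.153 × 1340 = 205.02 m and 2√(Dt) = 2√(0.118 × 1340) = 25.15 m.
Argument (x−vt)/(2√(Dt)) = (186 − 205.02)/25.15 = -0.7563; ½·erfc(-0.7563) = 0.8576.
C = 13.5 × 0.8576 = 11.6 mg/L.

11.6 mg/L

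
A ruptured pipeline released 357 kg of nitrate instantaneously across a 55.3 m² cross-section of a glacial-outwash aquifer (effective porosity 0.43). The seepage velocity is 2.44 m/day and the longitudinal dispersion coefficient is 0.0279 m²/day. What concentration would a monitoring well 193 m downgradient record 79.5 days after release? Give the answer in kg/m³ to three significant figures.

2.55 kg/m³

For an instantaneous plane source, C(x,t) = M/(n_e·A·√(4πDt)) · exp(−(x−vt)²/(4Dt)), with n_e·A the pore (flow) area.
Plume center vt = 2.44 × 79.5 = 193.98 m, so the well at 193 m is 0.98 m upgradient of the peak.
√(4πDt) = 5.279 m, giving peak height M/(n_e·A·√(4πDt)) = 357/(0.43 × 55.3 × 5.279) = 2.844 kg/m³.
(x−vt)²/(4Dt) = (-0.98)²/(4 × 0.0279 × 79.5) = 0.1082; exp(−0.1082) = 0.8974.
C = 2.844 × 0.8974 = 2.55 kg/m³.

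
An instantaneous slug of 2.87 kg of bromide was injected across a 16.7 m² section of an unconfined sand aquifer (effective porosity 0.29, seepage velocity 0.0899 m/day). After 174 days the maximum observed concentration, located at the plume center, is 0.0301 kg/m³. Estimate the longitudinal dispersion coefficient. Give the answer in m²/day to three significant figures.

0.177 m²/day

At the plume center C_max = M/(n_e·A·√(4πDt)), so D = M²/(4πt·(n_e·A·C_max)²).
n_e·A·C_max = 0.29 × 16.7 × 0.0301 = 0.1458 kg/m.
D = 2.87²/(4π × 174 × 0.1458²) = 0.177 m²/day.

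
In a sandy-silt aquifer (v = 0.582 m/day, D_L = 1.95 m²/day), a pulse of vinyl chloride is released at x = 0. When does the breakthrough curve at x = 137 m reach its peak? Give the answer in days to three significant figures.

For the 1D instantaneous-source solution, setting ∂C/∂t = 0 at fixed x gives v²t² + 2Dt − x² = 0, so t = (√(D² + v²x²) − D)/v².
√(D² + v²x²) = √(1.95² + 0.582² × 137²) = 79.76; v² = 0.338724.
t = (79.76 − 1.95)/0.338724 = 230 days (vs. the pure-advection estimate x/v = 235 d).

230 days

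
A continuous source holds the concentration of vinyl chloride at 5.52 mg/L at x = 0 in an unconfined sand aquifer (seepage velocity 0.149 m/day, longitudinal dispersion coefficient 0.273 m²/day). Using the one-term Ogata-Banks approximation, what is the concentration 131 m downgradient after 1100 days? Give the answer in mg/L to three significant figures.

5.02 mg/L

For a continuous step input, C/C₀ ≈ ½·erfc((x−vt)/(2√(Dt))).
vt = 0.149 × 1100 = 163.9 m and 2√(Dt) = 2√(0.273 × 1100) = 34.66 m.
Argument (x−vt)/(2√(Dt)) = (131 − 163.9)/34.66 = -0.9492; ½·erfc(-0.9492) = 0.9103.
C = 5.52 × 0.9103 = 5.02 mg/L.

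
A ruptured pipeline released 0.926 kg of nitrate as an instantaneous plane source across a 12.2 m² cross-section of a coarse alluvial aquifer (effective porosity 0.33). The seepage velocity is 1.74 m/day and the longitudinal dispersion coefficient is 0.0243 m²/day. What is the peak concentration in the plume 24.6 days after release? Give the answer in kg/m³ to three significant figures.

0.0839 kg/m³

The peak of an instantaneous 1D plume sits at x = vt; there the Gaussian factor is 1 and C_max = M/(n_e·A·√(4πDt)), where n_e·A is the pore area the mass is dissolved in.
√(4πDt) = √(4π × 0.0243 × 24.6) = 2.741 m, so C_max = 0.926/(0.33 × 12.2 × 2.741) = 0.0839 kg/m³.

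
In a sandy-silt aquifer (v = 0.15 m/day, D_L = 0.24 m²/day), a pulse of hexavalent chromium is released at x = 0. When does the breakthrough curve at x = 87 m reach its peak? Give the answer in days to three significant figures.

For the 1D instantaneous-source solution, setting ∂C/∂t = 0 at fixed x gives v²t² + 2Dt − x² = 0, so t = (√(D² + v²x²) − D)/v².
√(D² + v²x²) = √(0.24² + 0.15² × 87²) = 13.05; v² = 0.0225.
t = (13.05 − 0.24)/0.0225 = 569 days (vs. the pure-advection estimate x/v = 580 d).

569 days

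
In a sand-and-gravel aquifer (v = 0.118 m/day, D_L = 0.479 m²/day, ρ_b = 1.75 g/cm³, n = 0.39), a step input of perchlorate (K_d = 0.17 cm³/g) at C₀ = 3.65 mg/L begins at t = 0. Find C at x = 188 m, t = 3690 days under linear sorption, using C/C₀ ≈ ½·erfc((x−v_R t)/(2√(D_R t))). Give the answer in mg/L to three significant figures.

3.31 mg/L

Retardation factor R = 1 + ρ_b·K_d/n = 1 + 1.75 × 0.17/0.39 = 1.763.
Sorption retards both mechanisms: v_R = v/R = 0.06693 m/day, D_R = D/R = 0.2717 m²/day.
v_R·t = 0.06693 × 3690 = 246.9717 m; 2√(D_R t) = 63.33 m; argument = (188 − 246.9717)/63.33 = -0.9312.
C = C₀ × ½·erfc(-0.9312) = 3.65 × 0.9061 = 3.31 mg/L.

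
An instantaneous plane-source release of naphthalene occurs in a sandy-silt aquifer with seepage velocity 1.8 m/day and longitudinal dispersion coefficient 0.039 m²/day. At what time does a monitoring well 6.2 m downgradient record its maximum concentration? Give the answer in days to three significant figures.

3.43 days

For the 1D instantaneous-source solution, setting ∂C/∂t = 0 at fixed x gives v²t² + 2Dt − x² = 0, so t = (√(D² + v²x²) − D)/v².
√(D² + v²x²) = √(0.039² + 1.8² × 6.2²) = 11.16; v² = 3.24.
t = (11.16 − 0.039)/3.24 = 3.43 days (vs. the pure-advection estimate x/v = 3.44 d).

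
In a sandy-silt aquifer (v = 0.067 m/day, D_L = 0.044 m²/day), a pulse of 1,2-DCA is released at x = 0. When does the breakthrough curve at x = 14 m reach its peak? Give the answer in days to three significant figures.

For the 1D instantaneous-source solution, setting ∂C/∂t = 0 at fixed x gives v²t² + 2Dt − x² = 0, so t = (√(D² + v²x²) − D)/v².
√(D² + v²x²) = √(0.044² + 0.067² × 14²) = 0.9390; v² = 0.004489.
t = (0.9390 − 0.044)/0.004489 = 199 days (vs. the pure-advection estimate x/v = 209 d).

199 days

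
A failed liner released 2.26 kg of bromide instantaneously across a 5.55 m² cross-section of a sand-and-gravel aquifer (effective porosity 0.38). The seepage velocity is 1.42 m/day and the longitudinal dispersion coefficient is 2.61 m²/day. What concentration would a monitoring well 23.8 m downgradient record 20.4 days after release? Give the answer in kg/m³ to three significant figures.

For an instantaneous plane source, C(x,t) = M/(n_e·A·√(4πDt)) · exp(−(x−vt)²/(4Dt)), with n_e·A the pore (flow) area.
Plume center vt = 1.42 × 20.4 = 28.968 m, so the well at 23.8 m is 5.168 m upgradient of the peak.
√(4πDt) = 25.87 m, giving peak height M/(n_e·A·√(4πDt)) = 2.26/(0.38 × 5.55 × 25.87) = 0.04142 kg/m³.
(x−vt)²/(4Dt) = (-5.168)²/(4 × 2.61 × 20.4) = 0.1254; exp(−0.1254) = 0.8821.
C = 0.04142 × 0.8821 = 0.0365 kg/m³.

0.0365 kg/m³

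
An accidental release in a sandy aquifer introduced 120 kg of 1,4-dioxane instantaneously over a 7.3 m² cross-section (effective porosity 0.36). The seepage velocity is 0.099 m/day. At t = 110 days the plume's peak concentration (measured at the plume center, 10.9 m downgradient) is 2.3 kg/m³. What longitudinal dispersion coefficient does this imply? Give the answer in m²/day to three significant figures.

0.285 m²/day

At the plume center C_max = M/(n_e·A·√(4πDt)), so D = M²/(4πt·(n_e·A·C_max)²).
n_e·A·C_max = 0.36 × 7.3 × 2.3 = 6.044 kg/m.
D = 120²/(4π × 110 × 6.044²) = 0.285 m²/day.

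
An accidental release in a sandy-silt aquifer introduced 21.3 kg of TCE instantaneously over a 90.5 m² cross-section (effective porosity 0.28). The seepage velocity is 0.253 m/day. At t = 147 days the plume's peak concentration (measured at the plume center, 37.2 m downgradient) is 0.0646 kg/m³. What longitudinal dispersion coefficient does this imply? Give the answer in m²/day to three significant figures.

0.0917 m²/day

At the plume center C_max = M/(n_e·A·√(4πDt)), so D = M²/(4πt·(n_e·A·C_max)²).
n_e·A·C_max = 0.28 × 90.5 × 0.0646 = 1.637 kg/m.
D = 21.3²/(4π × 147 × 1.637²) = 0.0917 m²/day.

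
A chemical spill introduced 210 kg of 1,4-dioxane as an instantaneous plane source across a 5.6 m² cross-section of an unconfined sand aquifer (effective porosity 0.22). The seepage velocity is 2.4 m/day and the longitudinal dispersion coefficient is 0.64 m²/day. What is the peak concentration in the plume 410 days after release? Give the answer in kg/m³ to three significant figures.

The peak of an instantaneous 1D plume sits at x = vt; there the Gaussian factor is 1 and C_max = M/(n_e·A·√(4πDt)), where n_e·A is the pore area the mass is dissolved in.
√(4πDt) = √(4π × 0.64 × 410) = 57.42 m, so C_max = 210/(0.22 × 5.6 × 57.42) = 2.97 kg/m³.

2.97 kg/m³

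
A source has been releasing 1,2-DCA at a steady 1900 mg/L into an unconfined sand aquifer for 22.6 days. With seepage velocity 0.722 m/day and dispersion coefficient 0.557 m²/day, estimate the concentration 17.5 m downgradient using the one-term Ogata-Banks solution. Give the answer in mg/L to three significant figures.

For a continuous step input, C/C₀ ≈ ½·erfc((x−vt)/(2√(Dt))).
vt = 0.722 × 22.6 = 16.3172 m and 2√(Dt) = 2√(0.557 × 22.6) = 7.096 m.
Argument (x−vt)/(2√(Dt)) = (17.5 − 16.3172)/7.096 = 0.1667; ½·erfc(0.1667) = 0.4068.
C = 1900 × 0.4068 = 773 mg/L.

773 mg/L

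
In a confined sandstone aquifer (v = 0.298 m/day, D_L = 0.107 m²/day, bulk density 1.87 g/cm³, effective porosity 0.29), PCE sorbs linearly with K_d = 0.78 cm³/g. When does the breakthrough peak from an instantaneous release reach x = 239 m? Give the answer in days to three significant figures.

4830 days

Retardation factor R = 1 + ρ_b·K_d/n = 1 + 1.87 × 0.78/0.29 = 6.030.
Sorption retards both mechanisms: v_R = v/R = 0.04942 m/day, D_R = D/R = 0.01774 m²/day.
Peak time from v_R²t² + 2D_R t − x² = 0: t = (√(D_R² + v_R²x²) − D_R)/v_R².
√(D_R² + v_R²x²) = √(0.01774² + 0.04942² × 239²) = 11.81; v_R² = 0.002442.
t = (11.81 − 0.01774)/0.002442 = 4830 days.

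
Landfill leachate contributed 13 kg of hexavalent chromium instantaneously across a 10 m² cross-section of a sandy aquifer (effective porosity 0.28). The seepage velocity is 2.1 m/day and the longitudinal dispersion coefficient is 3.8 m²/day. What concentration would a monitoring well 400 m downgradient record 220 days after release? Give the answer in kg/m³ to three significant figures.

0.0143 kg/m³

For an instantaneous plane source, C(x,t) = M/(n_e·A·√(4πDt)) · exp(−(x−vt)²/(4Dt)), with n_e·A the pore (flow) area.
Plume center vt = 2.1 × 220 = 462 m, so the well at 400 m is 62 m upgradient of the peak.
√(4πDt) = 102.5 m, giving peak height M/(n_e·A·√(4πDt)) = 13/(0.28 × 10 × 102.5) = 0.04530 kg/m³.
(x−vt)²/(4Dt) = (-62)²/(4 × 3.8 × 220) = 1.150; exp(−1.150) = 0.3166.
C = 0.04530 × 0.3166 = 0.0143 kg/m³.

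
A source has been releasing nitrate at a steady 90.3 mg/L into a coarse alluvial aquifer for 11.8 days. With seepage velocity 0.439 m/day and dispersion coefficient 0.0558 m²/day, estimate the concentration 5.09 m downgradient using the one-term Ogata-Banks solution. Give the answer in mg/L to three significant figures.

48.0 mg/L

For a continuous step input, C/C₀ ≈ ½·erfc((x−vt)/(2√(Dt))).
vt = 0.439 × 11.8 = 5.1802 m and 2√(Dt) = 2√(0.0558 × 11.8) = 1.623 m.
Argument (x−vt)/(2√(Dt)) = (5.09 − 5.1802)/1.623 = -0.05558; ½·erfc(-0.05558) = 0.5313.
C = 90.3 × 0.5313 = 48.0 mg/L.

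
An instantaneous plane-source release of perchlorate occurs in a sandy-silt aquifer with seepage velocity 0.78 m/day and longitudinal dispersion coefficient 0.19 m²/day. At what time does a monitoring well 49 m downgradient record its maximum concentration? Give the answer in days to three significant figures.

For the 1D instantaneous-source solution, setting ∂C/∂t = 0 at fixed x gives v²t² + 2Dt − x² = 0, so t = (√(D² + v²x²) − D)/v².
√(D² + v²x²) = √(0.19² + 0.78² × 49²) = 38.22; v² = 0.6084.
t = (38.22 − 0.19)/0.6084 = 62.5 days (vs. the pure-advection estimate x/v = 62.8 d).

62.5 days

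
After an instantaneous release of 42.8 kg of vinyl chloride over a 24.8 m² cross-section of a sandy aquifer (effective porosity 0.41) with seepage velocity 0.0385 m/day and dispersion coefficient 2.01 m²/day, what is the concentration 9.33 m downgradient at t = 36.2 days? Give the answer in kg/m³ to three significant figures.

0.112 kg/m³

For an instantaneous plane source, C(x,t) = M/(n_e·A·√(4πDt)) · exp(−(x−vt)²/(4Dt)), with n_e·A the pore (flow) area.
Plume center vt = 0.0385 × 36.2 = 1.3937 m, so the well at 9.33 m is 7.9363 m downgradient of the peak.
√(4πDt) = 30.24 m, giving peak height M/(n_e·A·√(4πDt)) = 42.8/(0.41 × 24.8 × 30.24) = 0.1392 kg/m³.
(x−vt)²/(4Dt) = (7.9363)²/(4 × 2.01 × 36.2) = 0.2164; exp(−0.2164) = 0.8054.
C = 0.1392 × 0.8054 = 0.112 kg/m³.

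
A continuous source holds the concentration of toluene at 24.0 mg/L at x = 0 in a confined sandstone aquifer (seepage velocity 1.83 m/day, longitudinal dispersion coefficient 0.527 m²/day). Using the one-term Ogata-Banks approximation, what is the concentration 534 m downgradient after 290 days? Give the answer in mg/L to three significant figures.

10.2 mg/L

For a continuous step input, C/C₀ ≈ ½·erfc((x−vt)/(2√(Dt))).
vt = 1.83 × 290 = 530.7 m and 2√(Dt) = 2√(0.527 × 290) = 24.72 m.
Argument (x−vt)/(2√(Dt)) = (534 − 530.7)/24.72 = 0.1335; ½·erfc(0.1335) = 0.4251.
C = 24.0 × 0.4251 = 10.2 mg/L.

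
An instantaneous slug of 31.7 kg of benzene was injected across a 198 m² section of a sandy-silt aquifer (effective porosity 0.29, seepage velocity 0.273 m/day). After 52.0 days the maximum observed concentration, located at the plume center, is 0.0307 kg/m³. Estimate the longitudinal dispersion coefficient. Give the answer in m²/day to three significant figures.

0.495 m²/day

At the plume center C_max = M/(n_e·A·√(4πDt)), so D = M²/(4πt·(n_e·A·C_max)²).
n_e·A·C_max = 0.29 × 198 × 0.0307 = 1.763 kg/m.
D = 31.7²/(4π × 52.0 × 1.763²) = 0.495 m²/day.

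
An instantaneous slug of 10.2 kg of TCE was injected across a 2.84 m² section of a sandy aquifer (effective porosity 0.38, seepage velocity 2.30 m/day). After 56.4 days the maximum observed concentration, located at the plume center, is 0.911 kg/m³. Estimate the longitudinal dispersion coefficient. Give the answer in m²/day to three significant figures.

0.152 m²/day

At the plume center C_max = M/(n_e·A·√(4πDt)), so D = M²/(4πt·(n_e·A·C_max)²).
n_e·A·C_max = 0.38 × 2.84 × 0.911 = 0.9832 kg/m.
D = 10.2²/(4π × 56.4 × 0.9832²) = 0.152 m²/day.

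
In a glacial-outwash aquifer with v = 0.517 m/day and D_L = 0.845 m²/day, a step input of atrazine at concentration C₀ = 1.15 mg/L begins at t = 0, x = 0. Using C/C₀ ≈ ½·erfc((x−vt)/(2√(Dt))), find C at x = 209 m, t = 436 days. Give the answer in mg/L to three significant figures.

For a continuous step input, C/C₀ ≈ ½·erfc((x−vt)/(2√(Dt))).
vt = 0.517 × 436 = 225.412 m and 2√(Dt) = 2√(0.845 × 436) = 38.39 m.
Argument (x−vt)/(2√(Dt)) = (209 − 225.412)/38.39 = -0.4275; ½·erfc(-0.4275) = 0.7273.
C = 1.15 × 0.7273 = 0.836 mg/L.

0.836 mg/L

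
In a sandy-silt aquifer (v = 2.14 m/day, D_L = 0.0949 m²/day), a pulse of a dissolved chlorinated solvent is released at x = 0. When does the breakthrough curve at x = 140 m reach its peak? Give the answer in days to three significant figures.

For the 1D instantaneous-source solution, setting ∂C/∂t = 0 at fixed x gives v²t² + 2Dt − x² = 0, so t = (√(D² + v²x²) − D)/v².
√(D² + v²x²) = √(0.0949² + 2.14² × 140²) = 299.6; v² = 4.5796.
t = (299.6 − 0.0949)/4.5796 = 65.4 days (vs. the pure-advection estimate x/v = 65.4 d).

65.4 days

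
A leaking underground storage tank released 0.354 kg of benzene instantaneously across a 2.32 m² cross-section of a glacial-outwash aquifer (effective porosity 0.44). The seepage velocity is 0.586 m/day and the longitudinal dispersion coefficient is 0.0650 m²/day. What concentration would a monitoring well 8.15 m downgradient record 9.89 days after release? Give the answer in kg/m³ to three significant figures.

0.0141 kg/m³

For an instantaneous plane source, C(x,t) = M/(n_e·A·√(4πDt)) · exp(−(x−vt)²/(4Dt)), with n_e·A the pore (flow) area.
Plume center vt = 0.586 × 9.89 = 5.79554 m, so the well at 8.15 m is 2.35446 m downgradient of the peak.
√(4πDt) = 2.842 m, giving peak height M/(n_e·A·√(4πDt)) = 0.354/(0.44 × 2.32 × 2.842) = 0.1220 kg/m³.
(x−vt)²/(4Dt) = (2.35446)²/(4 × 0.0650 × 9.89) = 2.156; exp(−2.156) = 0.1158.
C = 0.1220 × 0.1158 = 0.0141 kg/m³.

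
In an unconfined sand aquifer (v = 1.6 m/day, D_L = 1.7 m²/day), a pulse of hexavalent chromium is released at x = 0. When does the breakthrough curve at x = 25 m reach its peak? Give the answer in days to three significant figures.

15.0 days

For the 1D instantaneous-source solution, setting ∂C/∂t = 0 at fixed x gives v²t² + 2Dt − x² = 0, so t = (√(D² + v²x²) − D)/v².
√(D² + v²x²) = √(1.7² + 1.6² × 25²) = 40.04; v² = 2.56.
t = (40.04 − 1.7)/2.56 = 15.0 days (vs. the pure-advection estimate x/v = 15.6 d).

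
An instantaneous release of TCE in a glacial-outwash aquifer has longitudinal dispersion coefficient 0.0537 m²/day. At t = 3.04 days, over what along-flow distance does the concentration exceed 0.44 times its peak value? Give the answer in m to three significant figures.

1.46 m

The plume is Gaussian with σ = √(2Dt) = √(2 × 0.0537 × 3.04) = 0.5714 m.
C/C_peak = exp(−Δx²/(2σ²)) = 0.44 ⇒ Δx = σ·√(−2 ln 0.44) = 0.5714 × 1.281 = 0.7320 m.
Width = 2Δx = 1.46 m.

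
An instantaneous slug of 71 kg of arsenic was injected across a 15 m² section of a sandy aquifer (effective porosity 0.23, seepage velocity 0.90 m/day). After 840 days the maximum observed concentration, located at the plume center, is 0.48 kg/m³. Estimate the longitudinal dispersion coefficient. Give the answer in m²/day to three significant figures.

0.174 m²/day

At the plume center C_max = M/(n_e·A·√(4πDt)), so D = M²/(4πt·(n_e·A·C_max)²).
n_e·A·C_max = 0.23 × 15 × 0.48 = 1.656 kg/m.
D = 71²/(4π × 840 × 1.656²) = 0.174 m²/day.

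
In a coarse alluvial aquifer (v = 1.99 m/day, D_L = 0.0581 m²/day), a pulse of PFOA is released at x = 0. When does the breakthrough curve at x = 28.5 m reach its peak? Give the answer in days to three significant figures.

14.3 days

For the 1D instantaneous-source solution, setting ∂C/∂t = 0 at fixed x gives v²t² + 2Dt − x² = 0, so t = (√(D² + v²x²) − D)/v².
√(D² + v²x²) = √(0.0581² + 1.99² × 28.5²) = 56.72; v² = 3.9601.
t = (56.72 − 0.0581)/3.9601 = 14.3 days (vs. the pure-advection estimate x/v = 14.3 d).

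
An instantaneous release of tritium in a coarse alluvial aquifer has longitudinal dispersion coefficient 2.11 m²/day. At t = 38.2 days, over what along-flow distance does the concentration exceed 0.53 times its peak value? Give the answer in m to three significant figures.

28.6 m

The plume is Gaussian with σ = √(2Dt) = √(2 × 2.11 × 38.2) = 12.70 m.
C/C_peak = exp(−Δx²/(2σ²)) = 0.53 ⇒ Δx = σ·√(−2 ln 0.53) = 12.70 × 1.127 = 14.31 m.
Width = 2Δx = 28.6 m.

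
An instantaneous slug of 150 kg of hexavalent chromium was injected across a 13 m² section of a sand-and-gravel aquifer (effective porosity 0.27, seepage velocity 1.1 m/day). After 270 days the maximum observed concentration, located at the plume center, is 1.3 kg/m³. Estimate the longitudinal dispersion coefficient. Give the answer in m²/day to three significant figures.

0.318 m²/day

At the plume center C_max = M/(n_e·A·√(4πDt)), so D = M²/(4πt·(n_e·A·C_max)²).
n_e·A·C_max = 0.27 × 13 × 1.3 = 4.563 kg/m.
D = 150²/(4π × 270 × 4.563²) = 0.318 m²/day.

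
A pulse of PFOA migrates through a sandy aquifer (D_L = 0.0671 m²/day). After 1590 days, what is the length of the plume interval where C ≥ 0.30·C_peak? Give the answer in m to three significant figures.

The plume is Gaussian with σ = √(2Dt) = √(2 × 0.0671 × 1590) = 14.61 m.
C/C_peak = exp(−Δx²/(2σ²)) = 0.30 ⇒ Δx = σ·√(−2 ln 0.30) = 14.61 × 1.552 = 22.67 m.
Width = 2Δx = 45.3 m.

45.3 m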